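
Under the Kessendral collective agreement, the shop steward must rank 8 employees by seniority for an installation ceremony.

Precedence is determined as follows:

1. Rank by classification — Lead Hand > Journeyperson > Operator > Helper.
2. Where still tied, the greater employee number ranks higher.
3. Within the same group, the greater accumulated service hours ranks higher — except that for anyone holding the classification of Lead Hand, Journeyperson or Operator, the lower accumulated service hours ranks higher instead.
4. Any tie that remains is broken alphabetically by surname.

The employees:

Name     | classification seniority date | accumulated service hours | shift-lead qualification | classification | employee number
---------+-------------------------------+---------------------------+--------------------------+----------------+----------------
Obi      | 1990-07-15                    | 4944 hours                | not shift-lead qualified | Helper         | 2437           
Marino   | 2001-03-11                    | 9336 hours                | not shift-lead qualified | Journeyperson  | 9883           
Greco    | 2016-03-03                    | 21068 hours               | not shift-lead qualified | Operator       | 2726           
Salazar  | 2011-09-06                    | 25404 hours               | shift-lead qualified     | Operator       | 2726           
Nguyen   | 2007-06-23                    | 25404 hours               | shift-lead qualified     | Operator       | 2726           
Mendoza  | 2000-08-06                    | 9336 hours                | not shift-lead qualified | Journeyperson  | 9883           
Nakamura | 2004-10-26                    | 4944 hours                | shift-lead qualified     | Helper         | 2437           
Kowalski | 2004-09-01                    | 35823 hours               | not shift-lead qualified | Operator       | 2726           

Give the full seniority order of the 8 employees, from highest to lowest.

Marino, Mendoza, Greco, Nguyen, Salazar, Kowalski, Nakamura, Obi

By classification: Marino and Mendoza (Journeyperson); then Greco, Nguyen, Salazar and Kowalski (Operator); then Nakamura and Obi (Helper).
Marino and Mendoza both have employee number 9883, so the next rule applies.
Marino and Mendoza both have accumulated service hours 9336 hours, so the next rule applies.
Among Marino and Mendoza, alphabetically by surname: Marino before Mendoza.
Greco, Nguyen, Salazar and Kowalski all have employee number 2726, so the next rule applies.
Among Greco, Nguyen, Salazar and Kowalski, by accumulated service hours (lower first) (reversed rule for this group): Greco (21068 hours) before Nguyen and Salazar (25404 hours) before Kowalski (35823 hours).
Among Nguyen and Salazar, alphabetically by surname: Nguyen before Salazar.
Nakamura and Obi both have employee number 2437, so the next rule applies.
Nakamura and Obi both have accumulated service hours 4944 hours, so the next rule applies.
Among Nakamura and Obi, alphabetically by surname: Nakamura before Obi.
Full order: Marino, Mendoza, Greco, Nguyen, Salazar, Kowalski, Nakamura, Obi.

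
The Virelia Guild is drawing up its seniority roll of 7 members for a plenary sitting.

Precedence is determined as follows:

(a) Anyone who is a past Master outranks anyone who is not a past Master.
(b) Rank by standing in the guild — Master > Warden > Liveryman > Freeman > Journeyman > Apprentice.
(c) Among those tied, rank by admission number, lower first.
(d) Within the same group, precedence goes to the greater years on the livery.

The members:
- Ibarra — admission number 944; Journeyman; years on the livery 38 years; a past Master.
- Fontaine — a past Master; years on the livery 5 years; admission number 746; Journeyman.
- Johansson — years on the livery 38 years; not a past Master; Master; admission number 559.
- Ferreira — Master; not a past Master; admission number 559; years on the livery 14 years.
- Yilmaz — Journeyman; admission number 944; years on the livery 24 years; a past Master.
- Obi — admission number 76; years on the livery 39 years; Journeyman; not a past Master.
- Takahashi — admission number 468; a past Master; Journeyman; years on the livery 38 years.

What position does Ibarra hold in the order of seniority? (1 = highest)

By the first rule: Takahashi, Fontaine, Ibarra and Yilmaz (each a past Master); then Johansson, Ferreira and Obi (each not a past Master).
Takahashi, Fontaine, Ibarra and Yilmaz are each Journeyman, so the next rule applies.
Among Takahashi, Fontaine, Ibarra and Yilmaz, by admission number (lower first): Takahashi (468) before Fontaine (746) before Ibarra and Yilmaz (944).
Among Ibarra and Yilmaz, by years on the livery (higher first): Ibarra (38 years) before Yilmaz (24 years).
Among Johansson, Ferreira and Obi, by standing in the guild: Johansson and Ferreira (Master) before Obi (Journeyman).
Johansson and Ferreira both have admission number 559, so the next rule applies.
Among Johansson and Ferreira, by years on the livery (higher first): Johansson (38 years) before Ferreira (14 years).
Order: Takahashi, Fontaine, Ibarra, Yilmaz, Johansson, Ferreira, Obi. So position 3.

3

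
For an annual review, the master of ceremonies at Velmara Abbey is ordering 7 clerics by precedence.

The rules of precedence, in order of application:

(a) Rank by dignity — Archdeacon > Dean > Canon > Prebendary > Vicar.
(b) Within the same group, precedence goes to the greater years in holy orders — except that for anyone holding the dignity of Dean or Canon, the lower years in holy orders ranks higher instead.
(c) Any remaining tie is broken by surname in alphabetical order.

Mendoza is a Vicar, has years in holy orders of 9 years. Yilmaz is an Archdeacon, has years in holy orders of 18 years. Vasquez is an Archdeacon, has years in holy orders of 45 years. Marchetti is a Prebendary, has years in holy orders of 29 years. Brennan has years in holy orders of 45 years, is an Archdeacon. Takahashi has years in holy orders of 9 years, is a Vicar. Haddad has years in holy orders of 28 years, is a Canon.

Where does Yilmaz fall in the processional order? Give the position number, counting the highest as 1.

By dignity: Brennan, Vasquez and Yilmaz (Archdeacon); then Haddad (Canon); then Marchetti (Prebendary); then Mendoza and Takahashi (Vicar).
Among Brennan, Vasquez and Yilmaz, by years in holy orders (higher first): Brennan and Vasquez (45 years) before Yilmaz (18 years).
Among Brennan and Vasquez, alphabetically by surname: Brennan before Vasquez.
Mendoza and Takahashi both have years in holy orders 9 years, so the next rule applies.
Among Mendoza and Takahashi, alphabetically by surname: Mendoza before Takahashi.
Order: Brennan, Vasquez, Yilmaz, Haddad, Marchetti, Mendoza, Takahashi. So position 3.

3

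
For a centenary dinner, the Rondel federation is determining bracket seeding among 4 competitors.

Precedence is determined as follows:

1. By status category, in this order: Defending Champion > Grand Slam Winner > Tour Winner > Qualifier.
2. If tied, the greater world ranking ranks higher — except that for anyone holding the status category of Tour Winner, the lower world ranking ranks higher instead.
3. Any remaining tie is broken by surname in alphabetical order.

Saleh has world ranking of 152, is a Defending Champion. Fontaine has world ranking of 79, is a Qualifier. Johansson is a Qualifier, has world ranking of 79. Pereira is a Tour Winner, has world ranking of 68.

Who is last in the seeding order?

Johansson

By status category: Saleh (Defending Champion); then Pereira (Tour Winner); then Fontaine and Johansson (Qualifier).
Fontaine and Johansson both have world ranking 79, so the next rule applies.
Among Fontaine and Johansson, alphabetically by surname: Fontaine before Johansson.
Order: Saleh, Pereira, Fontaine, Johansson.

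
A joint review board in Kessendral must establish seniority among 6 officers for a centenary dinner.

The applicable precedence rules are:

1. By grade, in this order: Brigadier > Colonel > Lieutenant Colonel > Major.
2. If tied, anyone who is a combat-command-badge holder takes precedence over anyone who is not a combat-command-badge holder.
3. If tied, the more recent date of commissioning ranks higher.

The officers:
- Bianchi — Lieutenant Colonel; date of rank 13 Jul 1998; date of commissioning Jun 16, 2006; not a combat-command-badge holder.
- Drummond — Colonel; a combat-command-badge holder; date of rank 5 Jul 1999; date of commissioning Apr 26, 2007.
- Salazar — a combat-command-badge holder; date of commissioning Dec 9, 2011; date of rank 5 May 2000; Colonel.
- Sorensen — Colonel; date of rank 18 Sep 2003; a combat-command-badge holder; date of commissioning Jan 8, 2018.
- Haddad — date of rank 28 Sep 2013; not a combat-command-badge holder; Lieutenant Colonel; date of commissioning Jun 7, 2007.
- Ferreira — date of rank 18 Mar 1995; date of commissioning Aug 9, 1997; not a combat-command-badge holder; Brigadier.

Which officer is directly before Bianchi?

Haddad

By grade: Ferreira (Brigadier); then Sorensen, Salazar and Drummond (Colonel); then Haddad and Bianchi (Lieutenant Colonel).
Sorensen, Salazar and Drummond are each a combat-command-badge holder, so the next rule applies.
Among Sorensen, Salazar and Drummond, by date of commissioning (later first): Sorensen (Jan 8, 2018) before Salazar (Dec 9, 2011) before Drummond (Apr 26, 2007).
Haddad and Bianchi are each not a combat-command-badge holder, so the next rule applies.
Among Haddad and Bianchi, by date of commissioning (later first): Haddad (Jun 7, 2007) before Bianchi (Jun 16, 2006).
Order: Ferreira, Sorensen, Salazar, Drummond, Haddad, Bianchi.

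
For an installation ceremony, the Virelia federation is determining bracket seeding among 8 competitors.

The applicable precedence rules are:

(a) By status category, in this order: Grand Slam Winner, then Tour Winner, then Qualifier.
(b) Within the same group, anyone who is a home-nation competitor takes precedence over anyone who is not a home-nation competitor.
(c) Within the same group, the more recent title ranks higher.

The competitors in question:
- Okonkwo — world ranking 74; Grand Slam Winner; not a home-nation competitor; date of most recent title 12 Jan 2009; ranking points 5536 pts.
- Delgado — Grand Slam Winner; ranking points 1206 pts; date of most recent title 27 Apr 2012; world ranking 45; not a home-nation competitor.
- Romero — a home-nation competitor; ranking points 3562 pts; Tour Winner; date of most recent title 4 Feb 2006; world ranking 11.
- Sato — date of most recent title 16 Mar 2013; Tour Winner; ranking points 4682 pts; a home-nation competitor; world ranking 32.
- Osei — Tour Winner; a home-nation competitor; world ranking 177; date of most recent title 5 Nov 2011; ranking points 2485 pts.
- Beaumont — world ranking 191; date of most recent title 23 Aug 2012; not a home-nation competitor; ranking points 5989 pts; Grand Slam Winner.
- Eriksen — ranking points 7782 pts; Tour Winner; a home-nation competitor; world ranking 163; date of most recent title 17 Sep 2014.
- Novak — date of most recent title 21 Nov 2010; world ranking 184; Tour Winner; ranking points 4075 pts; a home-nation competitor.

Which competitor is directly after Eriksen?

Sato

By status category: Beaumont, Delgado and Okonkwo (Grand Slam Winner); then Eriksen, Sato, Osei, Novak and Romero (Tour Winner).
Beaumont, Delgado and Okonkwo are each not a home-nation competitor, so the next rule applies.
Among Beaumont, Delgado and Okonkwo, by date of most recent title (later first): Beaumont (23 Aug 2012) before Delgado (27 Apr 2012) before Okonkwo (12 Jan 2009).
Eriksen, Sato, Osei, Novak and Romero are each a home-nation competitor, so the next rule applies.
Among Eriksen, Sato, Osei, Novak and Romero, by date of most recent title (later first): Eriksen (17 Sep 2014) before Sato (16 Mar 2013) before Osei (5 Nov 2011) before Novak (21 Nov 2010) before Romero (4 Feb 2006).
Order: Beaumont, Delgado, Okonkwo, Eriksen, Sato, Osei, Novak, Romero.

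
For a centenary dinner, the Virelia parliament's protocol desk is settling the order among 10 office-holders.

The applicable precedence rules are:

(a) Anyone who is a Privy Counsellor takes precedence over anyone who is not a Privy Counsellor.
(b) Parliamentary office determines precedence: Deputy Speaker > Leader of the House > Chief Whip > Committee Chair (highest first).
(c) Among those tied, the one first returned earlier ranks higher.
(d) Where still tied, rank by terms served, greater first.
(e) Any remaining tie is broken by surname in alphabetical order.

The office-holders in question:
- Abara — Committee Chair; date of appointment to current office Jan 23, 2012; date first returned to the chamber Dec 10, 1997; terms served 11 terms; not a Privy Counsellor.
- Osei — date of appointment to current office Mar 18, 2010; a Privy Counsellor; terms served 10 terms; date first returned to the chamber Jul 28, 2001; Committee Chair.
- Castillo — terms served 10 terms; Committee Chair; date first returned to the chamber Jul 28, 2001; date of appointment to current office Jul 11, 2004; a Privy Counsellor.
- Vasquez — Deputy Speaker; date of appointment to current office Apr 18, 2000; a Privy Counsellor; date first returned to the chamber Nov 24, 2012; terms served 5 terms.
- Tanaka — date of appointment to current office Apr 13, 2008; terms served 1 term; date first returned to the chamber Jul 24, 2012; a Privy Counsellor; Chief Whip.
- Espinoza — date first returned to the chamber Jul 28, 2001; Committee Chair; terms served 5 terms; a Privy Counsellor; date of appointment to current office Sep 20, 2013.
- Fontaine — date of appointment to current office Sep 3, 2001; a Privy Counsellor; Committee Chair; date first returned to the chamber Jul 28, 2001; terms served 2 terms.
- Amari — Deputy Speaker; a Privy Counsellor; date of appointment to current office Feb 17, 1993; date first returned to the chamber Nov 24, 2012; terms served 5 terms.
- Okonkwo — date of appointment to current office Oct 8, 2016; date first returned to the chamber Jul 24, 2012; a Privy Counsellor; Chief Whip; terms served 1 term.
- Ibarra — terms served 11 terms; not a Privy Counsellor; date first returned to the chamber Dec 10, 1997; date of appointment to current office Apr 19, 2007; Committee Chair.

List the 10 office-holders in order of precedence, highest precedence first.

Amari, Vasquez, Okonkwo, Tanaka, Castillo, Osei, Espinoza, Fontaine, Abara, Ibarra

By the first rule: Amari, Vasquez, Okonkwo, Tanaka, Castillo, Osei, Espinoza and Fontaine (each a Privy Counsellor); then Abara and Ibarra (both not a Privy Counsellor).
Among Amari, Vasquez, Okonkwo, Tanaka, Castillo, Osei, Espinoza and Fontaine, by parliamentary office: Amari and Vasquez (Deputy Speaker) before Okonkwo and Tanaka (Chief Whip) before Castillo, Osei, Espinoza and Fontaine (Committee Chair).
Amari and Vasquez both have date first returned to the chamber Nov 24, 2012, so the next rule applies.
Amari and Vasquez both have terms served 5 terms, so the next rule applies.
Among Amari and Vasquez, alphabetically by surname: Amari before Vasquez.
Okonkwo and Tanaka both have date first returned to the chamber Jul 24, 2012, so the next rule applies.
Okonkwo and Tanaka both have terms served 1 term, so the next rule applies.
Among Okonkwo and Tanaka, alphabetically by surname: Okonkwo before Tanaka.
Castillo, Osei, Espinoza and Fontaine all have date first returned to the chamber Jul 28, 2001, so the next rule applies.
Among Castillo, Osei, Espinoza and Fontaine, by terms served (higher first): Castillo and Osei (10 terms) before Espinoza (5 terms) before Fontaine (2 terms).
Among Castillo and Osei, alphabetically by surname: Castillo before Osei.
Abara and Ibarra are each Committee Chair, so the next rule applies.
Abara and Ibarra both have date first returned to the chamber Dec 10, 1997, so the next rule applies.
Abara and Ibarra both have terms served 11 terms, so the next rule applies.
Among Abara and Ibarra, alphabetically by surname: Abara before Ibarra.
Full order: Amari, Vasquez, Okonkwo, Tanaka, Castillo, Osei, Espinoza, Fontaine, Abara, Ibarra.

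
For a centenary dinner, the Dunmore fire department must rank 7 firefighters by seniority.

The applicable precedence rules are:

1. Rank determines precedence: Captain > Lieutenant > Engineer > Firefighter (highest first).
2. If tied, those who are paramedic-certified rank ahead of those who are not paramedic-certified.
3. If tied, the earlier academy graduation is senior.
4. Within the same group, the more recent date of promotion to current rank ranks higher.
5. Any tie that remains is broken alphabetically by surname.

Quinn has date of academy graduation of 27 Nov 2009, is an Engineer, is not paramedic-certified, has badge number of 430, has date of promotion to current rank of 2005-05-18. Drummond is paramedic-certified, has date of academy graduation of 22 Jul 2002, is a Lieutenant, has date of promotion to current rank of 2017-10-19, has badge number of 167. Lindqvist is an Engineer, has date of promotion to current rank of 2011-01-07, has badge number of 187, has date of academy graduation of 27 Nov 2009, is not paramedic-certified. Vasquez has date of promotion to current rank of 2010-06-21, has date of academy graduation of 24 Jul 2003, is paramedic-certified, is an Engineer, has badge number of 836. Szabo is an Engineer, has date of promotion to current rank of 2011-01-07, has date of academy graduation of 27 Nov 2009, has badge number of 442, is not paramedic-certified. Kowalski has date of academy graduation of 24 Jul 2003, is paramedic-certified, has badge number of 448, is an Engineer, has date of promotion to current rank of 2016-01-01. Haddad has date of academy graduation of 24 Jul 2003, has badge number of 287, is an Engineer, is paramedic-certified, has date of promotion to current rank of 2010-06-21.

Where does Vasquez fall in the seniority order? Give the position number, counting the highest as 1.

4

By rank: Drummond (Lieutenant); then Kowalski, Haddad, Vasquez, Lindqvist, Szabo and Quinn (Engineer).
Among Kowalski, Haddad, Vasquez, Lindqvist, Szabo and Quinn, paramedic-certified before not paramedic-certified: Kowalski, Haddad and Vasquez (paramedic-certified) before Lindqvist, Szabo and Quinn (not paramedic-certified).
Kowalski, Haddad and Vasquez all have date of academy graduation 24 Jul 2003, so the next rule applies.
Among Kowalski, Haddad and Vasquez, by date of promotion to current rank (later first): Kowalski (2016-01-01) before Haddad and Vasquez (2010-06-21).
Among Haddad and Vasquez, alphabetically by surname: Haddad before Vasquez.
Lindqvist, Szabo and Quinn all have date of academy graduation 27 Nov 2009, so the next rule applies.
Among Lindqvist, Szabo and Quinn, by date of promotion to current rank (later first): Lindqvist and Szabo (2011-01-07) before Quinn (2005-05-18).
Among Lindqvist and Szabo, alphabetically by surname: Lindqvist before Szabo.
Order: Drummond, Kowalski, Haddad, Vasquez, Lindqvist, Szabo, Quinn. So position 4.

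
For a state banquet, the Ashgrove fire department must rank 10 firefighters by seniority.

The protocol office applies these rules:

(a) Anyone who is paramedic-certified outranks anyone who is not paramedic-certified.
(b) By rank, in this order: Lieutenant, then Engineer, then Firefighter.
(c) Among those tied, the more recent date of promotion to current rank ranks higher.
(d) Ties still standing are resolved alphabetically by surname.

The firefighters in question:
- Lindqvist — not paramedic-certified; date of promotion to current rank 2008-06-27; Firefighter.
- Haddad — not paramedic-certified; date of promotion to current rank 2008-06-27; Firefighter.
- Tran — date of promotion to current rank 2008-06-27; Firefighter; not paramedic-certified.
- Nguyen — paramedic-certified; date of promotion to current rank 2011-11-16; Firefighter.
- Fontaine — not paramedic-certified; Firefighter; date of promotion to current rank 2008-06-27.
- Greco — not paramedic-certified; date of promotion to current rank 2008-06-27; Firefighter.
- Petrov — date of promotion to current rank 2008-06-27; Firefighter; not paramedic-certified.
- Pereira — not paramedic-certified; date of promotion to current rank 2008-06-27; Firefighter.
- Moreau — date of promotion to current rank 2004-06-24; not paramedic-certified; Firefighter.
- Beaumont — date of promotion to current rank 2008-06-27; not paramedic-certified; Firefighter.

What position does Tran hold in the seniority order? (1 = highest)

9

By the first rule: Nguyen (paramedic-certified); then Beaumont, Fontaine, Greco, Haddad, Lindqvist, Pereira, Petrov, Tran and Moreau (each not paramedic-certified).
Beaumont, Fontaine, Greco, Haddad, Lindqvist, Pereira, Petrov, Tran and Moreau are each Firefighter, so the next rule applies.
Among Beaumont, Fontaine, Greco, Haddad, Lindqvist, Pereira, Petrov, Tran and Moreau, by date of promotion to current rank (later first): Beaumont, Fontaine, Greco, Haddad, Lindqvist, Pereira, Petrov and Tran (2008-06-27) before Moreau (2004-06-24).
Among Beaumont, Fontaine, Greco, Haddad, Lindqvist, Pereira, Petrov and Tran, alphabetically by surname: Beaumont before Fontaine before Greco before Haddad before Lindqvist before Pereira before Petrov before Tran.
Order: Nguyen, Beaumont, Fontaine, Greco, Haddad, Lindqvist, Pereira, Petrov, Tran, Moreau. So position 9.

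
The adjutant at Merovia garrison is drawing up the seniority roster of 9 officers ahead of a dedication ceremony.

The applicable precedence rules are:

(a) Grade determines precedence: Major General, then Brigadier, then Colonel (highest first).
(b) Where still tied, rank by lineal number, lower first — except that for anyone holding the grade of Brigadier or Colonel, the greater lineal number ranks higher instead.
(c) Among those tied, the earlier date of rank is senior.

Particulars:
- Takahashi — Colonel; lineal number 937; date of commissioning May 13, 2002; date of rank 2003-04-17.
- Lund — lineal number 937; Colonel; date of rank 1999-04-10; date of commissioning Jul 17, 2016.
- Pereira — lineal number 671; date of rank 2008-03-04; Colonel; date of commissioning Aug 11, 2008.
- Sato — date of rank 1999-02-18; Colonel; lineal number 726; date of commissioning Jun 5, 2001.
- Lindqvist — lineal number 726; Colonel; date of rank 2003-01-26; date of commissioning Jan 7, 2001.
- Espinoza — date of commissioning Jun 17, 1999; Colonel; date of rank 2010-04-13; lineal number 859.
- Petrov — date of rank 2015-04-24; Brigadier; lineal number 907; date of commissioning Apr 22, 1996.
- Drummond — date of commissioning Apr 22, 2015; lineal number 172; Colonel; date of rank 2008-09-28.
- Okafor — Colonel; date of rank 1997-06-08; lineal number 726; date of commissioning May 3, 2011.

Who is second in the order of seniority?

Lund

By grade: Petrov (Brigadier); then Lund, Takahashi, Espinoza, Okafor, Sato, Lindqvist, Pereira and Drummond (Colonel).
Among Lund, Takahashi, Espinoza, Okafor, Sato, Lindqvist, Pereira and Drummond, by lineal number (higher first) (reversed rule for this group): Lund and Takahashi (937) before Espinoza (859) before Okafor, Sato and Lindqvist (726) before Pereira (671) before Drummond (172).
Among Lund and Takahashi, by date of rank (earlier first): Lund (1999-04-10) before Takahashi (2003-04-17).
Among Okafor, Sato and Lindqvist, by date of rank (earlier first): Okafor (1997-06-08) before Sato (1999-02-18) before Lindqvist (2003-01-26).
Order: Petrov, Lund, Takahashi, Espinoza, Okafor, Sato, Lindqvist, Pereira, Drummond.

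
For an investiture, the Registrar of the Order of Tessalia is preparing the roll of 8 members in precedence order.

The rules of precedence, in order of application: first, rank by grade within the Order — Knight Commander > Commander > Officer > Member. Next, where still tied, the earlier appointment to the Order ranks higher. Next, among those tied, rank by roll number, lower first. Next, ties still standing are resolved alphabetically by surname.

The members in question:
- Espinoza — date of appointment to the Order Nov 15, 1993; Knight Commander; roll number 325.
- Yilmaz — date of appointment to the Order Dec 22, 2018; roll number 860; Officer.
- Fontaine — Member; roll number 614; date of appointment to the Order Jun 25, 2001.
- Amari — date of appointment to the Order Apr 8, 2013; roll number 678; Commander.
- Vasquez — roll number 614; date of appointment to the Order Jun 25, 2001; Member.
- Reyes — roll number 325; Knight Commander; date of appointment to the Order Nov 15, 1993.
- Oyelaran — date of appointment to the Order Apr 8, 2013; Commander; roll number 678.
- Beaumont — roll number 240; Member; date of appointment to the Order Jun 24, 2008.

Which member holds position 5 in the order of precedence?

Yilmaz

By grade within the Order: Espinoza and Reyes (Knight Commander); then Amari and Oyelaran (Commander); then Yilmaz (Officer); then Fontaine, Vasquez and Beaumont (Member).
Espinoza and Reyes both have date of appointment to the Order Nov 15, 1993, so the next rule applies.
Espinoza and Reyes both have roll number 325, so the next rule applies.
Among Espinoza and Reyes, alphabetically by surname: Espinoza before Reyes.
Amari and Oyelaran both have date of appointment to the Order Apr 8, 2013, so the next rule applies.
Amari and Oyelaran both have roll number 678, so the next rule applies.
Among Amari and Oyelaran, alphabetically by surname: Amari before Oyelaran.
Among Fontaine, Vasquez and Beaumont, by date of appointment to the Order (earlier first): Fontaine and Vasquez (Jun 25, 2001) before Beaumont (Jun 24, 2008).
Fontaine and Vasquez both have roll number 614, so the next rule applies.
Among Fontaine and Vasquez, alphabetically by surname: Fontaine before Vasquez.
Order: Espinoza, Reyes, Amari, Oyelaran, Yilmaz, Fontaine, Vasquez, Beaumont.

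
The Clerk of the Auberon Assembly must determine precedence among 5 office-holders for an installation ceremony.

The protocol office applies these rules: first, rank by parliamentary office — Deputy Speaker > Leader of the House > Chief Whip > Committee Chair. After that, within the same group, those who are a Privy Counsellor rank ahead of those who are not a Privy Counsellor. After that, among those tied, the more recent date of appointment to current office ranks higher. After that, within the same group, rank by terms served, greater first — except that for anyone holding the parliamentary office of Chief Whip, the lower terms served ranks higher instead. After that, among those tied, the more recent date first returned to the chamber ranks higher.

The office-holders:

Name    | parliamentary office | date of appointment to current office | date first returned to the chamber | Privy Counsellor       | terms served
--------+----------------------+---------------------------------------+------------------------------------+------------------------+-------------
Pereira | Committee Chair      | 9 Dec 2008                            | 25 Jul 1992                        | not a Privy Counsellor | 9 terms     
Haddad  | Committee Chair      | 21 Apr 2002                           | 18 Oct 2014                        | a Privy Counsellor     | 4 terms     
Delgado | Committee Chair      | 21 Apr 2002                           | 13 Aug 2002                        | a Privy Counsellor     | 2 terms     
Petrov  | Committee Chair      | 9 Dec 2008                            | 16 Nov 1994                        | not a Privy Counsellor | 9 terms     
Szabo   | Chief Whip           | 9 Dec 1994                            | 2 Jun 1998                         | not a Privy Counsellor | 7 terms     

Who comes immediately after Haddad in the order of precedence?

By parliamentary office: Szabo (Chief Whip); then Haddad, Delgado, Petrov and Pereira (Committee Chair).
Among Haddad, Delgado, Petrov and Pereira, a Privy Counsellor before not a Privy Counsellor: Haddad and Delgado (a Privy Counsellor) before Petrov and Pereira (not a Privy Counsellor).
Haddad and Delgado both have date of appointment to current office 21 Apr 2002, so the next rule applies.
Among Haddad and Delgado, by terms served (higher first): Haddad (4 terms) before Delgado (2 terms).
Petrov and Pereira both have date of appointment to current office 9 Dec 2008, so the next rule applies.
Petrov and Pereira both have terms served 9 terms, so the next rule applies.
Among Petrov and Pereira, by date first returned to the chamber (later first): Petrov (16 Nov 1994) before Pereira (25 Jul 1992).
Order: Szabo, Haddad, Delgado, Petrov, Pereira.

Delgado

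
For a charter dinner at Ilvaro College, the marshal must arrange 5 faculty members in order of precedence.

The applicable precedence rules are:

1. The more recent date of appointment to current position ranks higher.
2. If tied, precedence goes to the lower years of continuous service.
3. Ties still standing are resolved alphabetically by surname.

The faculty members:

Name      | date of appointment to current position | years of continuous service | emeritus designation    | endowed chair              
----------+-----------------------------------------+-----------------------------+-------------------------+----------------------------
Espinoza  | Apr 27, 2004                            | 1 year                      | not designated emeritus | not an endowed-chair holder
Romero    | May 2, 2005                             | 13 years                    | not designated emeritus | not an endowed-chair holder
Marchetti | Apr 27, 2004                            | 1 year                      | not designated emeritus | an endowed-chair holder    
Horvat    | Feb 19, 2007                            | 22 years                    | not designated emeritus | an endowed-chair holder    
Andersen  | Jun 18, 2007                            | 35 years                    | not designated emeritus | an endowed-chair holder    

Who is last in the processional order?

By date of appointment to current position (later first): Andersen (Jun 18, 2007); then Horvat (Feb 19, 2007); then Romero (May 2, 2005); then Espinoza and Marchetti (both Apr 27, 2004).
Espinoza and Marchetti both have years of continuous service 1 year, so the next rule applies.
Among Espinoza and Marchetti, alphabetically by surname: Espinoza before Marchetti.
Order: Andersen, Horvat, Romero, Espinoza, Marchetti.

Marchetti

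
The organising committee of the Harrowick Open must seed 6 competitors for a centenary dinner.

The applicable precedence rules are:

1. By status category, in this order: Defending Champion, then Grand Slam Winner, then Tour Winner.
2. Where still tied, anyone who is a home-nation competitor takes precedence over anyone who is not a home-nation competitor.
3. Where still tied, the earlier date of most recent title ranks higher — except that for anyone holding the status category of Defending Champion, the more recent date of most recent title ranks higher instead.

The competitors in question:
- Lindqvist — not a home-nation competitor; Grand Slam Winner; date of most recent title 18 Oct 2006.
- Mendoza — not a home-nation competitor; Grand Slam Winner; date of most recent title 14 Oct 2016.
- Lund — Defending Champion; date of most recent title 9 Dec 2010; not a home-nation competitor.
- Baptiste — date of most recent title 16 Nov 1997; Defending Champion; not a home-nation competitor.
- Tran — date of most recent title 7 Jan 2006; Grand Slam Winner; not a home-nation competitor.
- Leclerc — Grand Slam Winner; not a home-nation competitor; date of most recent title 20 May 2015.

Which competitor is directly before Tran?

By status category: Lund and Baptiste (Defending Champion); then Tran, Lindqvist, Leclerc and Mendoza (Grand Slam Winner).
Lund and Baptiste are each not a home-nation competitor, so the next rule applies.
Among Lund and Baptiste, by date of most recent title (later first) (reversed rule for this group): Lund (9 Dec 2010) before Baptiste (16 Nov 1997).
Tran, Lindqvist, Leclerc and Mendoza are each not a home-nation competitor, so the next rule applies.
Among Tran, Lindqvist, Leclerc and Mendoza, by date of most recent title (earlier first): Tran (7 Jan 2006) before Lindqvist (18 Oct 2006) before Leclerc (20 May 2015) before Mendoza (14 Oct 2016).
Order: Lund, Baptiste, Tran, Lindqvist, Leclerc, Mendoza.

Baptiste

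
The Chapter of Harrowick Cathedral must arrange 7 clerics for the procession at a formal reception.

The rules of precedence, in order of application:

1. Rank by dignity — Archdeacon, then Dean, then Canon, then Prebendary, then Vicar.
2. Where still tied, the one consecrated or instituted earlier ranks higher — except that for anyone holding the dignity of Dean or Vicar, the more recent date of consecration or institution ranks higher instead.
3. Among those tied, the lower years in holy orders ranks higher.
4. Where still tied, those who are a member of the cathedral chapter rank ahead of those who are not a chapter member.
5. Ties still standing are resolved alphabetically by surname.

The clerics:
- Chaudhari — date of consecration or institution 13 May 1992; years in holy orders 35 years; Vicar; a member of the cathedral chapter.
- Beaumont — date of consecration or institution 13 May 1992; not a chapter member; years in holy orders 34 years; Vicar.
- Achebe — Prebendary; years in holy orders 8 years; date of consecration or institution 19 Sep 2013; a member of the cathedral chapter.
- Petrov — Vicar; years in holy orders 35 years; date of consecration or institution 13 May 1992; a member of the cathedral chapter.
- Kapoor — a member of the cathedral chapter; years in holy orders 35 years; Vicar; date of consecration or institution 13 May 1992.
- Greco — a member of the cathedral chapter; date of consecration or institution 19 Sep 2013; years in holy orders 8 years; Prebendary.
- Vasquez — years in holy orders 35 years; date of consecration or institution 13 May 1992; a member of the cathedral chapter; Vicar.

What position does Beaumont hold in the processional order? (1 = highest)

3

By dignity: Achebe and Greco (Prebendary); then Beaumont, Chaudhari, Kapoor, Petrov and Vasquez (Vicar).
Achebe and Greco both have date of consecration or institution 19 Sep 2013, so the next rule applies.
Achebe and Greco both have years in holy orders 8 years, so the next rule applies.
Achebe and Greco are each a member of the cathedral chapter, so the next rule applies.
Among Achebe and Greco, alphabetically by surname: Achebe before Greco.
Beaumont, Chaudhari, Kapoor, Petrov and Vasquez all have date of consecration or institution 13 May 1992, so the next rule applies.
Among Beaumont, Chaudhari, Kapoor, Petrov and Vasquez, by years in holy orders (lower first): Beaumont (34 years) before Chaudhari, Kapoor, Petrov and Vasquez (35 years).
Chaudhari, Kapoor, Petrov and Vasquez are each a member of the cathedral chapter, so the next rule applies.
Among Chaudhari, Kapoor, Petrov and Vasquez, alphabetically by surname: Chaudhari before Kapoor before Petrov before Vasquez.
Order: Achebe, Greco, Beaumont, Chaudhari, Kapoor, Petrov, Vasquez. So position 3.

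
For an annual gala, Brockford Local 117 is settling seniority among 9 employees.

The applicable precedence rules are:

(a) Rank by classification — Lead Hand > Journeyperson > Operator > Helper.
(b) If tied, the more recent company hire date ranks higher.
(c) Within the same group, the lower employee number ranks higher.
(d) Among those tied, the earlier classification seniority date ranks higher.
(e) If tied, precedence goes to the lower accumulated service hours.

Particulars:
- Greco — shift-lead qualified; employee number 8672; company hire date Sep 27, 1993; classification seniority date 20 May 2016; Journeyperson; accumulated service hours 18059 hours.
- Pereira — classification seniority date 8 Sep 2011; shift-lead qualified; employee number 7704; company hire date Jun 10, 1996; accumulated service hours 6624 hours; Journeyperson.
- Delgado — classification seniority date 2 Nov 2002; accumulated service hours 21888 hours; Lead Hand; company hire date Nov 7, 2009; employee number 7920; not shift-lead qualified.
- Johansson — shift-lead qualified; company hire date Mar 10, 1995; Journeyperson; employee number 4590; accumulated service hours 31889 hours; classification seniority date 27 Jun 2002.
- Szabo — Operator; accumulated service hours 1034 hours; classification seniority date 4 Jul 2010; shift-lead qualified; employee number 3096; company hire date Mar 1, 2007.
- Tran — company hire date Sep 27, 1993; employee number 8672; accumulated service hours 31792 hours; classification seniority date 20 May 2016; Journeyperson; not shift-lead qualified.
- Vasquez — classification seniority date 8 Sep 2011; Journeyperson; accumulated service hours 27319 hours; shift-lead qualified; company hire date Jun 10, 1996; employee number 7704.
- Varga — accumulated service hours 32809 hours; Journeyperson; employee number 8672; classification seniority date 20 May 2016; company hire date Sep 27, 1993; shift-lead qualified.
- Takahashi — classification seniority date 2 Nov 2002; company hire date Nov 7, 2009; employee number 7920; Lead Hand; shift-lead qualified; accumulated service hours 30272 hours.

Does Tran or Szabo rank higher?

Tran

By classification: Delgado and Takahashi (Lead Hand); then Pereira, Vasquez, Johansson, Greco, Tran and Varga (Journeyperson); then Szabo (Operator).
Delgado and Takahashi both have company hire date Nov 7, 2009, so the next rule applies.
Delgado and Takahashi both have employee number 7920, so the next rule applies.
Delgado and Takahashi both have classification seniority date 2 Nov 2002, so the next rule applies.
Among Delgado and Takahashi, by accumulated service hours (lower first): Delgado (21888 hours) before Takahashi (30272 hours).
Among Pereira, Vasquez, Johansson, Greco, Tran and Varga, by company hire date (later first): Pereira and Vasquez (Jun 10, 1996) before Johansson (Mar 10, 1995) before Greco, Tran and Varga (Sep 27, 1993).
Pereira and Vasquez both have employee number 7704, so the next rule applies.
Pereira and Vasquez both have classification seniority date 8 Sep 2011, so the next rule applies.
Among Pereira and Vasquez, by accumulated service hours (lower first): Pereira (6624 hours) before Vasquez (27319 hours).
Greco, Tran and Varga all have employee number 8672, so the next rule applies.
Greco, Tran and Varga all have classification seniority date 20 May 2016, so the next rule applies.
Among Greco, Tran and Varga, by accumulated service hours (lower first): Greco (18059 hours) before Tran (31792 hours) before Varga (32809 hours).
So Tran takes precedence.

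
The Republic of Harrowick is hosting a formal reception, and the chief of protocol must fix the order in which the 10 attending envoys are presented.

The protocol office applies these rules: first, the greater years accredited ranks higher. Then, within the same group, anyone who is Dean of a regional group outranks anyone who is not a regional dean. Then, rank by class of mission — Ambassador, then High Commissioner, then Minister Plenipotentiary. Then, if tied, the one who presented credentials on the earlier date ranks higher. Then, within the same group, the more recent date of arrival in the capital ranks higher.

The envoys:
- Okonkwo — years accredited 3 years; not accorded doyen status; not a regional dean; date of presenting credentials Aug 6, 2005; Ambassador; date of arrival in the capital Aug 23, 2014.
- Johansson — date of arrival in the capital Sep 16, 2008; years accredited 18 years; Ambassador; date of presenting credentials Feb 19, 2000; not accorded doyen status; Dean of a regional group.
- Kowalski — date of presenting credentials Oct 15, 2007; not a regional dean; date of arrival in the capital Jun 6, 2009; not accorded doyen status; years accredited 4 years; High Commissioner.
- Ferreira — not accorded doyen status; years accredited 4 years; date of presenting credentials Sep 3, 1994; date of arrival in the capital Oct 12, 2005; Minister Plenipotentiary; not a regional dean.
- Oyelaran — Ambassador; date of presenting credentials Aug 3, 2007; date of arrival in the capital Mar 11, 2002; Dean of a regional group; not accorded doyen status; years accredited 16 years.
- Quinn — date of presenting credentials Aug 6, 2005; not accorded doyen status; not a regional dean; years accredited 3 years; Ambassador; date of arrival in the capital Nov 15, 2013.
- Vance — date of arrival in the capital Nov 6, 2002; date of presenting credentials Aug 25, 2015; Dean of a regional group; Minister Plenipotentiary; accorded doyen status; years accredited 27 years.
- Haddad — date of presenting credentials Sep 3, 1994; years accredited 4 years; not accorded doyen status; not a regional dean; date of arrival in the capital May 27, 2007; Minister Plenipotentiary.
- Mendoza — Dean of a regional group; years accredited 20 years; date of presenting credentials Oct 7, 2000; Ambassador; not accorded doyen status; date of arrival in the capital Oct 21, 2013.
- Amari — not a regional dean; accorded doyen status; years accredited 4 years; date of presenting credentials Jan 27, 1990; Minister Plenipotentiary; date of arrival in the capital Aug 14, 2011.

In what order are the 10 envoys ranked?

By years accredited (higher first): Vance (27 years); then Mendoza (20 years); then Johansson (18 years); then Oyelaran (16 years); then Kowalski, Amari, Haddad and Ferreira (each 4 years); then Okonkwo and Quinn (both 3 years).
Kowalski, Amari, Haddad and Ferreira are each not a regional dean, so the next rule applies.
Among Kowalski, Amari, Haddad and Ferreira, by class of mission: Kowalski (High Commissioner) before Amari, Haddad and Ferreira (Minister Plenipotentiary).
Among Amari, Haddad and Ferreira, by date of presenting credentials (earlier first): Amari (Jan 27, 1990) before Haddad and Ferreira (Sep 3, 1994).
Among Haddad and Ferreira, by date of arrival in the capital (later first): Haddad (May 27, 2007) before Ferreira (Oct 12, 2005).
Okonkwo and Quinn are each not a regional dean, so the next rule applies.
Okonkwo and Quinn are each Ambassador, so the next rule applies.
Okonkwo and Quinn both have date of presenting credentials Aug 6, 2005, so the next rule applies.
Among Okonkwo and Quinn, by date of arrival in the capital (later first): Okonkwo (Aug 23, 2014) before Quinn (Nov 15, 2013).
Full order: Vance, Mendoza, Johansson, Oyelaran, Kowalski, Amari, Haddad, Ferreira, Okonkwo, Quinn.

Vance, Mendoza, Johansson, Oyelaran, Kowalski, Amari, Haddad, Ferreira, Okonkwo, Quinn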